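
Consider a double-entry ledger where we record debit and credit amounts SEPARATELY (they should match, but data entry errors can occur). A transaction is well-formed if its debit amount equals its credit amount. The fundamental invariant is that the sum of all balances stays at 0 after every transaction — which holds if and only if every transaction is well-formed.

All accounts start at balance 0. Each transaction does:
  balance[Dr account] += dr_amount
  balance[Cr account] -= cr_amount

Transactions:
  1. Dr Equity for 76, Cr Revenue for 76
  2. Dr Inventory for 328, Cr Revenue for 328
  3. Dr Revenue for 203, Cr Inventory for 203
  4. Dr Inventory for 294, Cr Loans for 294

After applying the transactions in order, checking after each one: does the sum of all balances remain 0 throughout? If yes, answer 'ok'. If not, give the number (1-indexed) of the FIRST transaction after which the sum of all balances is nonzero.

After txn 1: dr=76 cr=76 sum_balances=0
After txn 2: dr=328 cr=328 sum_balances=0
After txn 3: dr=203 cr=203 sum_balances=0
After txn 4: dr=294 cr=294 sum_balances=0

Answer: ok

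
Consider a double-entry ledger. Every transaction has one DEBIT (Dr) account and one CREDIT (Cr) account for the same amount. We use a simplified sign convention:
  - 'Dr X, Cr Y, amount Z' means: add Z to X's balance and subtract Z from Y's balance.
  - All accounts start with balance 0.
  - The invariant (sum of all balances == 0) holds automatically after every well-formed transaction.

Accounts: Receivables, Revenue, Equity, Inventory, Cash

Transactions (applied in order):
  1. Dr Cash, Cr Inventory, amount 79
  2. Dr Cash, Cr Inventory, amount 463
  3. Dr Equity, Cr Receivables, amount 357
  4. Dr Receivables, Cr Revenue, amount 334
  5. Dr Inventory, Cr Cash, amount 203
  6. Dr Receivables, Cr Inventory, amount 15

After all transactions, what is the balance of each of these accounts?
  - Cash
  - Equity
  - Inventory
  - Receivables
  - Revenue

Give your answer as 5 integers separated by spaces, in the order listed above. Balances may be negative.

After txn 1 (Dr Cash, Cr Inventory, amount 79): Cash=79 Inventory=-79
After txn 2 (Dr Cash, Cr Inventory, amount 463): Cash=542 Inventory=-542
After txn 3 (Dr Equity, Cr Receivables, amount 357): Cash=542 Equity=357 Inventory=-542 Receivables=-357
After txn 4 (Dr Receivables, Cr Revenue, amount 334): Cash=542 Equity=357 Inventory=-542 Receivables=-23 Revenue=-334
After txn 5 (Dr Inventory, Cr Cash, amount 203): Cash=339 Equity=357 Inventory=-339 Receivables=-23 Revenue=-334
After txn 6 (Dr Receivables, Cr Inventory, amount 15): Cash=339 Equity=357 Inventory=-354 Receivables=-8 Revenue=-334

Answer: 339 357 -354 -8 -334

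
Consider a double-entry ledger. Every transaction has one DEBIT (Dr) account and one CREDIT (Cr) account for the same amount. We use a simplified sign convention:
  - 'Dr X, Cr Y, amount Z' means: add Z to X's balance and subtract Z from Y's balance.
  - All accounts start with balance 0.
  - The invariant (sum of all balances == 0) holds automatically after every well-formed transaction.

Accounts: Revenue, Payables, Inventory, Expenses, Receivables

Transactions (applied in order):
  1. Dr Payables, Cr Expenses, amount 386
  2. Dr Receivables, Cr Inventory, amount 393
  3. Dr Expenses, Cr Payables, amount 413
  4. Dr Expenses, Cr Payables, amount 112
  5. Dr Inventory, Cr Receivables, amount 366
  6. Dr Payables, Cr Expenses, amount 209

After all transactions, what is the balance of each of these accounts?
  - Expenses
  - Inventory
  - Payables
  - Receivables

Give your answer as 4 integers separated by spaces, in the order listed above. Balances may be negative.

After txn 1 (Dr Payables, Cr Expenses, amount 386): Expenses=-386 Payables=386
After txn 2 (Dr Receivables, Cr Inventory, amount 393): Expenses=-386 Inventory=-393 Payables=386 Receivables=393
After txn 3 (Dr Expenses, Cr Payables, amount 413): Expenses=27 Inventory=-393 Payables=-27 Receivables=393
After txn 4 (Dr Expenses, Cr Payables, amount 112): Expenses=139 Inventory=-393 Payables=-139 Receivables=393
After txn 5 (Dr Inventory, Cr Receivables, amount 366): Expenses=139 Inventory=-27 Payables=-139 Receivables=27
After txn 6 (Dr Payables, Cr Expenses, amount 209): Expenses=-70 Inventory=-27 Payables=70 Receivables=27

Answer: -70 -27 70 27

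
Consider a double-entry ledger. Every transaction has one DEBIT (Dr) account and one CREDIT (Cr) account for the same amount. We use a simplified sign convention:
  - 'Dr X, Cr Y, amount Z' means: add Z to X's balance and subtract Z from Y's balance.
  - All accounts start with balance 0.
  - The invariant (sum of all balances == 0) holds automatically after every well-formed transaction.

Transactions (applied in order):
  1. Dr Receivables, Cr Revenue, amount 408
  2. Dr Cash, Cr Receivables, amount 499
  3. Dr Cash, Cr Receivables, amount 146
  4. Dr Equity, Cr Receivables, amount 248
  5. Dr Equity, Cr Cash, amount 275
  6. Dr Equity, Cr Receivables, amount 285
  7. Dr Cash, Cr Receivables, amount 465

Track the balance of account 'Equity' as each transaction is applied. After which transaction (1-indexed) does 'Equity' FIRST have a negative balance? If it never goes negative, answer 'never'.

After txn 1: Equity=0
After txn 2: Equity=0
After txn 3: Equity=0
After txn 4: Equity=248
After txn 5: Equity=523
After txn 6: Equity=808
After txn 7: Equity=808

Answer: never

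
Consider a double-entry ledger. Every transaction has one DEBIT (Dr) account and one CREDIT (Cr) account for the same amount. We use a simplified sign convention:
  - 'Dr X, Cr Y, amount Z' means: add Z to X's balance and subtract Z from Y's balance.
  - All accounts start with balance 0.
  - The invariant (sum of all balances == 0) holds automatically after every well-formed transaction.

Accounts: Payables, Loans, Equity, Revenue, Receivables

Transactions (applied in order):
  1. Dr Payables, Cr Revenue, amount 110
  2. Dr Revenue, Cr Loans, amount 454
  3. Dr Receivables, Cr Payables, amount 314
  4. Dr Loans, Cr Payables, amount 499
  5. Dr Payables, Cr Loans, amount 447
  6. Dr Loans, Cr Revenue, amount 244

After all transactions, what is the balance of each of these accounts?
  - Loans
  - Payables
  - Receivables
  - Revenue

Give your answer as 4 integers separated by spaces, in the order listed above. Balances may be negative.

Answer: -158 -256 314 100

Derivation:
After txn 1 (Dr Payables, Cr Revenue, amount 110): Payables=110 Revenue=-110
After txn 2 (Dr Revenue, Cr Loans, amount 454): Loans=-454 Payables=110 Revenue=344
After txn 3 (Dr Receivables, Cr Payables, amount 314): Loans=-454 Payables=-204 Receivables=314 Revenue=344
After txn 4 (Dr Loans, Cr Payables, amount 499): Loans=45 Payables=-703 Receivables=314 Revenue=344
After txn 5 (Dr Payables, Cr Loans, amount 447): Loans=-402 Payables=-256 Receivables=314 Revenue=344
After txn 6 (Dr Loans, Cr Revenue, amount 244): Loans=-158 Payables=-256 Receivables=314 Revenue=100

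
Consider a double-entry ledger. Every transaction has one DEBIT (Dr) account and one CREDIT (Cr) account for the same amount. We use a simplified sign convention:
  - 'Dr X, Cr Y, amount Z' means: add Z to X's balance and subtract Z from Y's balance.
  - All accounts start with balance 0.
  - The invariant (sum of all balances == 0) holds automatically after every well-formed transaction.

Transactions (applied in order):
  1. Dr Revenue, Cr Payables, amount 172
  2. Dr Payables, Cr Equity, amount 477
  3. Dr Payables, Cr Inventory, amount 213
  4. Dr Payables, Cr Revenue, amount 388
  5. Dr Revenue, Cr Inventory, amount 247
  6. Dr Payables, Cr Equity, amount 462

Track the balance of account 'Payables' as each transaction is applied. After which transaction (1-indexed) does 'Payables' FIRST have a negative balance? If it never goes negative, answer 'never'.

After txn 1: Payables=-172

Answer: 1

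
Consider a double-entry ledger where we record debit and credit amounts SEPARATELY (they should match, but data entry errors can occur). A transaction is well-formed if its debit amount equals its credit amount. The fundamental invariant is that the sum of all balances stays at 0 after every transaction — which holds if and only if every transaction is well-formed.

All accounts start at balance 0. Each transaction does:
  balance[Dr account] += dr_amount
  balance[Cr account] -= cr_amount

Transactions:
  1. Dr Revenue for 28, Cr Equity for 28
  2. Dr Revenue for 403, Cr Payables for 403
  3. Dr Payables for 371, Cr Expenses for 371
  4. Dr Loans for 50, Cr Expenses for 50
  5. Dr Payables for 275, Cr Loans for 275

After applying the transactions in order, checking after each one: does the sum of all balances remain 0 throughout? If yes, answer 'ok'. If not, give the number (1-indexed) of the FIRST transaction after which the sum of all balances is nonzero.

Answer: ok

Derivation:
After txn 1: dr=28 cr=28 sum_balances=0
After txn 2: dr=403 cr=403 sum_balances=0
After txn 3: dr=371 cr=371 sum_balances=0
After txn 4: dr=50 cr=50 sum_balances=0
After txn 5: dr=275 cr=275 sum_balances=0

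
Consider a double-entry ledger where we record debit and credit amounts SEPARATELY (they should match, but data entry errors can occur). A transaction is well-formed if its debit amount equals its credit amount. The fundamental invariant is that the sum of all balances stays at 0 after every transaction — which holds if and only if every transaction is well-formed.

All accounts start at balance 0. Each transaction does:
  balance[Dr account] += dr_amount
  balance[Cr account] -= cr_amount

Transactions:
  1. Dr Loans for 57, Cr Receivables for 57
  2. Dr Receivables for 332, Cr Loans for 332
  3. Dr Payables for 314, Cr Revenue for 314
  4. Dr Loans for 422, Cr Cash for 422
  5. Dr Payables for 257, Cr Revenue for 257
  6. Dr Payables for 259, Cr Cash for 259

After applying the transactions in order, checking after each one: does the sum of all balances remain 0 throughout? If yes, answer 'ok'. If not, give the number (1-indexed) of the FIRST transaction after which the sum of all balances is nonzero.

Answer: ok

Derivation:
After txn 1: dr=57 cr=57 sum_balances=0
After txn 2: dr=332 cr=332 sum_balances=0
After txn 3: dr=314 cr=314 sum_balances=0
After txn 4: dr=422 cr=422 sum_balances=0
After txn 5: dr=257 cr=257 sum_balances=0
After txn 6: dr=259 cr=259 sum_balances=0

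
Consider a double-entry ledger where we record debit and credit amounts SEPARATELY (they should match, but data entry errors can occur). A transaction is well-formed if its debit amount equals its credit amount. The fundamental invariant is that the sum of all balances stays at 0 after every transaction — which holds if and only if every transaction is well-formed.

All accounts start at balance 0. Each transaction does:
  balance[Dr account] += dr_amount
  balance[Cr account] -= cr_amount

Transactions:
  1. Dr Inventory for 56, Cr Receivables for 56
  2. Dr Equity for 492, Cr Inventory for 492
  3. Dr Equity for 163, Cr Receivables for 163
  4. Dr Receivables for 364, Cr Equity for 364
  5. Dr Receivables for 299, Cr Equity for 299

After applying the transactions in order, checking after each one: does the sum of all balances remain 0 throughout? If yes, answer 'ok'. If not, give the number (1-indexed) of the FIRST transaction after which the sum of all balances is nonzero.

Answer: ok

Derivation:
After txn 1: dr=56 cr=56 sum_balances=0
After txn 2: dr=492 cr=492 sum_balances=0
After txn 3: dr=163 cr=163 sum_balances=0
After txn 4: dr=364 cr=364 sum_balances=0
After txn 5: dr=299 cr=299 sum_balances=0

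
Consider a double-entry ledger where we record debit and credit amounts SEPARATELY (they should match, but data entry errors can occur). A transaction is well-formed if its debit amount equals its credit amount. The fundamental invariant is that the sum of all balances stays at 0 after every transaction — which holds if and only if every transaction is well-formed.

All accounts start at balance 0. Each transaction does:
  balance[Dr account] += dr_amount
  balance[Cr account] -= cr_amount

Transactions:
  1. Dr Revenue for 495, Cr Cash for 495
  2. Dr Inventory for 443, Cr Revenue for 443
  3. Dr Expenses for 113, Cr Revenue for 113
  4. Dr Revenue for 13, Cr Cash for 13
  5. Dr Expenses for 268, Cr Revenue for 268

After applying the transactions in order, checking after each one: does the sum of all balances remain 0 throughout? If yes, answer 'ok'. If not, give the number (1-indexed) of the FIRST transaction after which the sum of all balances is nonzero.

After txn 1: dr=495 cr=495 sum_balances=0
After txn 2: dr=443 cr=443 sum_balances=0
After txn 3: dr=113 cr=113 sum_balances=0
After txn 4: dr=13 cr=13 sum_balances=0
After txn 5: dr=268 cr=268 sum_balances=0

Answer: ok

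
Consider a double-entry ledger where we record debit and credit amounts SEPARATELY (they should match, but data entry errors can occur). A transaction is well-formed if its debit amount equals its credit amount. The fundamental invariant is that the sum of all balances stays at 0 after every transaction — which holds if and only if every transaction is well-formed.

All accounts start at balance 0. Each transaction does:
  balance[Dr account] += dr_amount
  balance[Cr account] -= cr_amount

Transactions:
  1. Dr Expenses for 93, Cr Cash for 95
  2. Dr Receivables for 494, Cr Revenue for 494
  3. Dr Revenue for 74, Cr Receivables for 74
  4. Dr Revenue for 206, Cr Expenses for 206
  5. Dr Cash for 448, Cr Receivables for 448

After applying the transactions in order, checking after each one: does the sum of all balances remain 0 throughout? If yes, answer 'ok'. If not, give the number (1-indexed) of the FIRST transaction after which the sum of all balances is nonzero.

Answer: 1

Derivation:
After txn 1: dr=93 cr=95 sum_balances=-2
After txn 2: dr=494 cr=494 sum_balances=-2
After txn 3: dr=74 cr=74 sum_balances=-2
After txn 4: dr=206 cr=206 sum_balances=-2
After txn 5: dr=448 cr=448 sum_balances=-2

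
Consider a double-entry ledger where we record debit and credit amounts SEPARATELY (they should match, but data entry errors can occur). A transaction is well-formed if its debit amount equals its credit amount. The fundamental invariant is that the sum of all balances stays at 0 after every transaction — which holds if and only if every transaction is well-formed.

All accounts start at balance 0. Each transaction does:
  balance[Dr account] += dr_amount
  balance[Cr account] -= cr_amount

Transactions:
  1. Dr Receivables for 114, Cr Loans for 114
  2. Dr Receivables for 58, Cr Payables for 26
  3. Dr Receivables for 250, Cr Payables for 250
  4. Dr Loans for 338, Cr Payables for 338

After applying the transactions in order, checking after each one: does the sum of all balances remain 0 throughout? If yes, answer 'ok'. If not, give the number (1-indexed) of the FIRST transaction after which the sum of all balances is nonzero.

After txn 1: dr=114 cr=114 sum_balances=0
After txn 2: dr=58 cr=26 sum_balances=32
After txn 3: dr=250 cr=250 sum_balances=32
After txn 4: dr=338 cr=338 sum_balances=32

Answer: 2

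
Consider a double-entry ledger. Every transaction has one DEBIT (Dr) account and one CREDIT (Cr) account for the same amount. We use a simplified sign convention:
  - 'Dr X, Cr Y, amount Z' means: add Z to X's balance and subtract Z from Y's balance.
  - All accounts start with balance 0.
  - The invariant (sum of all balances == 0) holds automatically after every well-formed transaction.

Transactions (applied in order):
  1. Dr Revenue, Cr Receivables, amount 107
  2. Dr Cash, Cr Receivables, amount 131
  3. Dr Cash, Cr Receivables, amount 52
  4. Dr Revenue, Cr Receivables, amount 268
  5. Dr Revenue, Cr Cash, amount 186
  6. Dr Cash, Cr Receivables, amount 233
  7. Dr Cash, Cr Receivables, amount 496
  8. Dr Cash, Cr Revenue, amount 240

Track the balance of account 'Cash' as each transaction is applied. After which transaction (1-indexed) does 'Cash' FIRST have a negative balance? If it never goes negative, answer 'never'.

After txn 1: Cash=0
After txn 2: Cash=131
After txn 3: Cash=183
After txn 4: Cash=183
After txn 5: Cash=-3

Answer: 5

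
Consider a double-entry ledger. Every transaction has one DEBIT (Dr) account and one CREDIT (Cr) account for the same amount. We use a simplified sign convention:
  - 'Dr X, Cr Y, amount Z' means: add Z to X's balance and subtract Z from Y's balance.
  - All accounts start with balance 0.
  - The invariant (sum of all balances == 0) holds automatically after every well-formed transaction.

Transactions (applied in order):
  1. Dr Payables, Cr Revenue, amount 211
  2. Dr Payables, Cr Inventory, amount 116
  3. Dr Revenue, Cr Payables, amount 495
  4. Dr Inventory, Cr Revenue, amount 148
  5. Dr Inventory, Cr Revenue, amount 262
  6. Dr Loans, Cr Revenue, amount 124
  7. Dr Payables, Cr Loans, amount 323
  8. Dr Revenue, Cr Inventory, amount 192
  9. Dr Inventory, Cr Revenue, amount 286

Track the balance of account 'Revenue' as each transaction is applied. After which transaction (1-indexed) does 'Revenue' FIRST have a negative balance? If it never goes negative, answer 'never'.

Answer: 1

Derivation:
After txn 1: Revenue=-211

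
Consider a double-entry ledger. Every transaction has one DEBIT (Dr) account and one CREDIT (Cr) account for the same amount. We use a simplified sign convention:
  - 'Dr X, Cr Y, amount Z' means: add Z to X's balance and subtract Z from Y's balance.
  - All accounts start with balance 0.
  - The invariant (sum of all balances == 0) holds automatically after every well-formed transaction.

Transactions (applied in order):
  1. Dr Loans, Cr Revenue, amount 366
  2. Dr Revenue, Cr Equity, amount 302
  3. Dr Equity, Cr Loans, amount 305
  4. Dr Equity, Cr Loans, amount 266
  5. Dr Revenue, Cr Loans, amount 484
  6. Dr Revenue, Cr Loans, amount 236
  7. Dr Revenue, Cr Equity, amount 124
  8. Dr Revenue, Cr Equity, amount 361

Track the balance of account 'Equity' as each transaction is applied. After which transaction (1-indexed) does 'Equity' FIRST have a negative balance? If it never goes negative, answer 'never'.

Answer: 2

Derivation:
After txn 1: Equity=0
After txn 2: Equity=-302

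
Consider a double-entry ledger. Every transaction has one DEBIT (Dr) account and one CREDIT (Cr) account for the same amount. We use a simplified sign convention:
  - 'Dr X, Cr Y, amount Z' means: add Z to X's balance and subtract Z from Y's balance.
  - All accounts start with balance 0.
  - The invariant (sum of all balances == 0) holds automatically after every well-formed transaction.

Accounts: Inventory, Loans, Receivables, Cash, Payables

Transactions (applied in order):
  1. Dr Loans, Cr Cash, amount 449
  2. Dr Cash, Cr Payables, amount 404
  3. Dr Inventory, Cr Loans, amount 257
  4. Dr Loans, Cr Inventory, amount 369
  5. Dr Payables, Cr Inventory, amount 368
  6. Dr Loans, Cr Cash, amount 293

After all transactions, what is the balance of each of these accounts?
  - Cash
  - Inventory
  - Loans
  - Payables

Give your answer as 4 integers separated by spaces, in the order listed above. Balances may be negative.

Answer: -338 -480 854 -36

Derivation:
After txn 1 (Dr Loans, Cr Cash, amount 449): Cash=-449 Loans=449
After txn 2 (Dr Cash, Cr Payables, amount 404): Cash=-45 Loans=449 Payables=-404
After txn 3 (Dr Inventory, Cr Loans, amount 257): Cash=-45 Inventory=257 Loans=192 Payables=-404
After txn 4 (Dr Loans, Cr Inventory, amount 369): Cash=-45 Inventory=-112 Loans=561 Payables=-404
After txn 5 (Dr Payables, Cr Inventory, amount 368): Cash=-45 Inventory=-480 Loans=561 Payables=-36
After txn 6 (Dr Loans, Cr Cash, amount 293): Cash=-338 Inventory=-480 Loans=854 Payables=-36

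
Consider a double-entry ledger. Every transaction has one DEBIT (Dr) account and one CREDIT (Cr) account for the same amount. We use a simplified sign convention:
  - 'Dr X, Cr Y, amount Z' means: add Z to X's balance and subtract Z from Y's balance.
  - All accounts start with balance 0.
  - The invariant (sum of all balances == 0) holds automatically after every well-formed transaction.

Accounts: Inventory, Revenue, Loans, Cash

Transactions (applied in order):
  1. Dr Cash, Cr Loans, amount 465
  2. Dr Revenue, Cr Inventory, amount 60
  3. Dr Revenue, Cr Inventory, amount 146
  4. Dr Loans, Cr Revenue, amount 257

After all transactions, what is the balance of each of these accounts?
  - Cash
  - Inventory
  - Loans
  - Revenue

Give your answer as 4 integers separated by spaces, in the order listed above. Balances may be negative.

After txn 1 (Dr Cash, Cr Loans, amount 465): Cash=465 Loans=-465
After txn 2 (Dr Revenue, Cr Inventory, amount 60): Cash=465 Inventory=-60 Loans=-465 Revenue=60
After txn 3 (Dr Revenue, Cr Inventory, amount 146): Cash=465 Inventory=-206 Loans=-465 Revenue=206
After txn 4 (Dr Loans, Cr Revenue, amount 257): Cash=465 Inventory=-206 Loans=-208 Revenue=-51

Answer: 465 -206 -208 -51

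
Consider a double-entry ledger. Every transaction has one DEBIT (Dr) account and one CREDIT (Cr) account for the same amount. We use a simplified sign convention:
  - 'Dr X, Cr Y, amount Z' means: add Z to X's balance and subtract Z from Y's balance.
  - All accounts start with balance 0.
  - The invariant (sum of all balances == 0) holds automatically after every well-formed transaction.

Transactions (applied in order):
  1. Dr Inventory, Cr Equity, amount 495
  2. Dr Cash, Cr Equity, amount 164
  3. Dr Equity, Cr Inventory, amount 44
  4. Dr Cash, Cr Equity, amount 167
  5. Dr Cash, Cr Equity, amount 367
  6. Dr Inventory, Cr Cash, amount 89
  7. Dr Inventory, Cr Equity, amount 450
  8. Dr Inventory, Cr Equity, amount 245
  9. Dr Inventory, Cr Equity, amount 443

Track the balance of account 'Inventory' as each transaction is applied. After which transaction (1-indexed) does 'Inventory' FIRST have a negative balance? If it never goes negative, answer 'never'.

After txn 1: Inventory=495
After txn 2: Inventory=495
After txn 3: Inventory=451
After txn 4: Inventory=451
After txn 5: Inventory=451
After txn 6: Inventory=540
After txn 7: Inventory=990
After txn 8: Inventory=1235
After txn 9: Inventory=1678

Answer: never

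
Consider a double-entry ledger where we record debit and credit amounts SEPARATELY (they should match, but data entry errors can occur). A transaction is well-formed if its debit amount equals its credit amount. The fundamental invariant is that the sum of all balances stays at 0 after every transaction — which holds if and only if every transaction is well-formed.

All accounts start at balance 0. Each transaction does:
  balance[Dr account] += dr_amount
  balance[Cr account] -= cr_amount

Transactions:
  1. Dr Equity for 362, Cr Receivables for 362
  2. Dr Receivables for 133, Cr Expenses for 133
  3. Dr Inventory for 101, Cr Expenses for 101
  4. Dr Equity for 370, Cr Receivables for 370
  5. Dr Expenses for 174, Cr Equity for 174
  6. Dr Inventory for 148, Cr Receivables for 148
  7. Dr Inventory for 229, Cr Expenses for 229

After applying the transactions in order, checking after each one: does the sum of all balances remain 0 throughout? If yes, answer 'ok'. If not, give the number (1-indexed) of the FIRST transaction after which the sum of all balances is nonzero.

After txn 1: dr=362 cr=362 sum_balances=0
After txn 2: dr=133 cr=133 sum_balances=0
After txn 3: dr=101 cr=101 sum_balances=0
After txn 4: dr=370 cr=370 sum_balances=0
After txn 5: dr=174 cr=174 sum_balances=0
After txn 6: dr=148 cr=148 sum_balances=0
After txn 7: dr=229 cr=229 sum_balances=0

Answer: ok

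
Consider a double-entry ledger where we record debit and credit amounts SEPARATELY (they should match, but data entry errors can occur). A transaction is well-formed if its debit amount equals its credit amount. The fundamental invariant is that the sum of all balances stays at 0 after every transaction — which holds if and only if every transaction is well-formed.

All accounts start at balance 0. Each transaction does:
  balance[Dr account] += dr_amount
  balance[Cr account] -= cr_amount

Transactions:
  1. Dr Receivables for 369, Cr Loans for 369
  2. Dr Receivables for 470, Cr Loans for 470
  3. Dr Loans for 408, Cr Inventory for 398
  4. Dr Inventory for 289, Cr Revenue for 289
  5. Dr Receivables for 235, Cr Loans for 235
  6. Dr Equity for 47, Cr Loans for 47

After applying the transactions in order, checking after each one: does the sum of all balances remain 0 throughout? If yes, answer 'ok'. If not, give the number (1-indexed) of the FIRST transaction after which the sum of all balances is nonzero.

Answer: 3

Derivation:
After txn 1: dr=369 cr=369 sum_balances=0
After txn 2: dr=470 cr=470 sum_balances=0
After txn 3: dr=408 cr=398 sum_balances=10
After txn 4: dr=289 cr=289 sum_balances=10
After txn 5: dr=235 cr=235 sum_balances=10
After txn 6: dr=47 cr=47 sum_balances=10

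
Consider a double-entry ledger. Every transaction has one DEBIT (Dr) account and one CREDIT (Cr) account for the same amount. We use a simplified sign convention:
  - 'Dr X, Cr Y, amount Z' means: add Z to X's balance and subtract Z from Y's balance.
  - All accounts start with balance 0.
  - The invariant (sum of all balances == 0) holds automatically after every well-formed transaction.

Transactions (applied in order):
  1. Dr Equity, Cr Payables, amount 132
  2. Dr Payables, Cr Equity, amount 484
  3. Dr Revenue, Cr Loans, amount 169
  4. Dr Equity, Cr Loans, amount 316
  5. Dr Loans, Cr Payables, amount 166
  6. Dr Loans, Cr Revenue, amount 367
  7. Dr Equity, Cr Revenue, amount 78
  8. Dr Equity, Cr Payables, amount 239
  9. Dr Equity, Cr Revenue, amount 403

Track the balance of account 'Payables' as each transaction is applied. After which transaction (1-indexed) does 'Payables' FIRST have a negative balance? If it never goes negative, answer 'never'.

After txn 1: Payables=-132

Answer: 1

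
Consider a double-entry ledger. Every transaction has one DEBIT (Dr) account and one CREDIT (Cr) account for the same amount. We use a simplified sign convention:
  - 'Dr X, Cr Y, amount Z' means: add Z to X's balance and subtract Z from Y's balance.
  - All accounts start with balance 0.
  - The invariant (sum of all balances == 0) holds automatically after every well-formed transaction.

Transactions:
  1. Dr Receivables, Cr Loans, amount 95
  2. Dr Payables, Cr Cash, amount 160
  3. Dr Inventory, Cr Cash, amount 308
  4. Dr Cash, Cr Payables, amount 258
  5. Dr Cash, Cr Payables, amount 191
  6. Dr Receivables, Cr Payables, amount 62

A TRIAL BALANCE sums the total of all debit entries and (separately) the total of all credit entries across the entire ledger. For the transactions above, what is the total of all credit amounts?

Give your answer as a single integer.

Answer: 1074

Derivation:
Txn 1: credit+=95
Txn 2: credit+=160
Txn 3: credit+=308
Txn 4: credit+=258
Txn 5: credit+=191
Txn 6: credit+=62
Total credits = 1074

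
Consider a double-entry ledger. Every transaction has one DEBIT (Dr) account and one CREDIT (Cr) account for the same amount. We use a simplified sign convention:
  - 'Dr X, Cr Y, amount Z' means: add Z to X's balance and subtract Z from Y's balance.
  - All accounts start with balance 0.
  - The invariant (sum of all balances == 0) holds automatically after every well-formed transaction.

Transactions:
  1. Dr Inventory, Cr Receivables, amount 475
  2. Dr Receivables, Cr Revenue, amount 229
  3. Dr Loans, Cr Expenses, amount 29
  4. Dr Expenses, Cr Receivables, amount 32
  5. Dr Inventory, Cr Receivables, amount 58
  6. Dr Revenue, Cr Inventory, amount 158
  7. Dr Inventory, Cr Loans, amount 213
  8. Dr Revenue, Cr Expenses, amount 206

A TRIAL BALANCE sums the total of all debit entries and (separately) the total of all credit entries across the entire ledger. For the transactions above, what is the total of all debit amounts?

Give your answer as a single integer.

Answer: 1400

Derivation:
Txn 1: debit+=475
Txn 2: debit+=229
Txn 3: debit+=29
Txn 4: debit+=32
Txn 5: debit+=58
Txn 6: debit+=158
Txn 7: debit+=213
Txn 8: debit+=206
Total debits = 1400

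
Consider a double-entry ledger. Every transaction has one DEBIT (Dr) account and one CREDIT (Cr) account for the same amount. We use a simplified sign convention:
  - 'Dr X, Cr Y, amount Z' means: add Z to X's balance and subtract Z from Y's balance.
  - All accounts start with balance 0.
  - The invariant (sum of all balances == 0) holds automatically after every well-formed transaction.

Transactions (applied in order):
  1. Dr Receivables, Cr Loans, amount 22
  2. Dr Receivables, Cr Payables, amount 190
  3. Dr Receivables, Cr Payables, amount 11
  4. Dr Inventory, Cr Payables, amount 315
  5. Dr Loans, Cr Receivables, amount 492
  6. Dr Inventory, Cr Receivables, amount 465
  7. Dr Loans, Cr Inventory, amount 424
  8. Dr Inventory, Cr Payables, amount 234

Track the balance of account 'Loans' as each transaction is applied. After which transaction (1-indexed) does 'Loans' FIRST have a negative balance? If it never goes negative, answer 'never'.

Answer: 1

Derivation:
After txn 1: Loans=-22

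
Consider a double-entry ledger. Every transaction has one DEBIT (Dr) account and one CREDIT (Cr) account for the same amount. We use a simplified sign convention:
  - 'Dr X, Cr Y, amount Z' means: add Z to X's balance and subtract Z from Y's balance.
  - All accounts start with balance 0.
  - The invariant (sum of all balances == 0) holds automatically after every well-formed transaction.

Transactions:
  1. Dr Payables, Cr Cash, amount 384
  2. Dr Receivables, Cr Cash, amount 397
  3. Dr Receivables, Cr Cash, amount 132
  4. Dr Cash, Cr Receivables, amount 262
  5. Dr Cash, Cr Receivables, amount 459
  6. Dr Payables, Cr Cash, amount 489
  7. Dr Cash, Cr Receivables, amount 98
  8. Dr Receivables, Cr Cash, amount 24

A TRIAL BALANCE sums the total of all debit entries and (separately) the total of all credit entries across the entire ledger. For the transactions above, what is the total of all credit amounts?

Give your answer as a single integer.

Txn 1: credit+=384
Txn 2: credit+=397
Txn 3: credit+=132
Txn 4: credit+=262
Txn 5: credit+=459
Txn 6: credit+=489
Txn 7: credit+=98
Txn 8: credit+=24
Total credits = 2245

Answer: 2245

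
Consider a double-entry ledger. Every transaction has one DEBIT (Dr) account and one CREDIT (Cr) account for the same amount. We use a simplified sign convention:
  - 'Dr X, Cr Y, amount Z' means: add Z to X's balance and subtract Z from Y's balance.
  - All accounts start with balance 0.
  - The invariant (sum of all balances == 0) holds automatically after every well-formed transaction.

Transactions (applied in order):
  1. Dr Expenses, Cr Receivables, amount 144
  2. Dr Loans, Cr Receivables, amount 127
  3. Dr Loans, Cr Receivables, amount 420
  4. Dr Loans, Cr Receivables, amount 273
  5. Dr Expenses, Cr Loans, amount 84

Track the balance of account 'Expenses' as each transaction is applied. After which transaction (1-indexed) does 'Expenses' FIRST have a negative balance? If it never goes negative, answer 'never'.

Answer: never

Derivation:
After txn 1: Expenses=144
After txn 2: Expenses=144
After txn 3: Expenses=144
After txn 4: Expenses=144
After txn 5: Expenses=228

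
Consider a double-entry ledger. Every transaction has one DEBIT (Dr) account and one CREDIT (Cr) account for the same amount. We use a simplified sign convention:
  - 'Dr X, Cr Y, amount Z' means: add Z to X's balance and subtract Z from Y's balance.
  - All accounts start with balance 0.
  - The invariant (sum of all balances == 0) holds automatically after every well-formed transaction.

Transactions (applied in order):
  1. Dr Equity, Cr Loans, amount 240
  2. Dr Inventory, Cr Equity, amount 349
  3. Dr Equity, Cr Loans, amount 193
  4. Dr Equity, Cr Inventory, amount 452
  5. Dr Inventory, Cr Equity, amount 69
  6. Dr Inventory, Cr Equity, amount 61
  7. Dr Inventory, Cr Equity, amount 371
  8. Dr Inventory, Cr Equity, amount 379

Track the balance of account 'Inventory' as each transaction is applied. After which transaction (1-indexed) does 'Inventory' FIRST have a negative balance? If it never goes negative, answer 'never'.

Answer: 4

Derivation:
After txn 1: Inventory=0
After txn 2: Inventory=349
After txn 3: Inventory=349
After txn 4: Inventory=-103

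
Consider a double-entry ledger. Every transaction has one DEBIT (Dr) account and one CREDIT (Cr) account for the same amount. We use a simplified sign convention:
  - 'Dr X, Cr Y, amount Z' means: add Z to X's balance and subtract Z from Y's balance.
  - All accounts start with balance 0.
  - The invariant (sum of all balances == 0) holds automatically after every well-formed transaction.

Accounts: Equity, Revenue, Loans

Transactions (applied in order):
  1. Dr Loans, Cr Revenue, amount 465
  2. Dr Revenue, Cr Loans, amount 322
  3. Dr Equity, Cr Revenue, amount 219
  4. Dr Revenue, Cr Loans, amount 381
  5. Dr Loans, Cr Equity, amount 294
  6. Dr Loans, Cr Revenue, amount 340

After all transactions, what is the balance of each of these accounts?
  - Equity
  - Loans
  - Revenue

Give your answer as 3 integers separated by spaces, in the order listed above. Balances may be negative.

Answer: -75 396 -321

Derivation:
After txn 1 (Dr Loans, Cr Revenue, amount 465): Loans=465 Revenue=-465
After txn 2 (Dr Revenue, Cr Loans, amount 322): Loans=143 Revenue=-143
After txn 3 (Dr Equity, Cr Revenue, amount 219): Equity=219 Loans=143 Revenue=-362
After txn 4 (Dr Revenue, Cr Loans, amount 381): Equity=219 Loans=-238 Revenue=19
After txn 5 (Dr Loans, Cr Equity, amount 294): Equity=-75 Loans=56 Revenue=19
After txn 6 (Dr Loans, Cr Revenue, amount 340): Equity=-75 Loans=396 Revenue=-321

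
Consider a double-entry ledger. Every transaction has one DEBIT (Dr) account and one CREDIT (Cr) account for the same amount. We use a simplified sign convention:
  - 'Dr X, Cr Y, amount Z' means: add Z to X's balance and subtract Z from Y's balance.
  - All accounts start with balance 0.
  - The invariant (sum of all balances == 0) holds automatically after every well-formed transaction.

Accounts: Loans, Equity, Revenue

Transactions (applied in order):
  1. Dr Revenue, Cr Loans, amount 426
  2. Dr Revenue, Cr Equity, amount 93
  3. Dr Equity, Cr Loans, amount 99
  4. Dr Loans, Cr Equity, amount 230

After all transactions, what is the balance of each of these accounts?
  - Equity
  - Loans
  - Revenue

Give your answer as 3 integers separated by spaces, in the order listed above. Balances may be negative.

Answer: -224 -295 519

Derivation:
After txn 1 (Dr Revenue, Cr Loans, amount 426): Loans=-426 Revenue=426
After txn 2 (Dr Revenue, Cr Equity, amount 93): Equity=-93 Loans=-426 Revenue=519
After txn 3 (Dr Equity, Cr Loans, amount 99): Equity=6 Loans=-525 Revenue=519
After txn 4 (Dr Loans, Cr Equity, amount 230): Equity=-224 Loans=-295 Revenue=519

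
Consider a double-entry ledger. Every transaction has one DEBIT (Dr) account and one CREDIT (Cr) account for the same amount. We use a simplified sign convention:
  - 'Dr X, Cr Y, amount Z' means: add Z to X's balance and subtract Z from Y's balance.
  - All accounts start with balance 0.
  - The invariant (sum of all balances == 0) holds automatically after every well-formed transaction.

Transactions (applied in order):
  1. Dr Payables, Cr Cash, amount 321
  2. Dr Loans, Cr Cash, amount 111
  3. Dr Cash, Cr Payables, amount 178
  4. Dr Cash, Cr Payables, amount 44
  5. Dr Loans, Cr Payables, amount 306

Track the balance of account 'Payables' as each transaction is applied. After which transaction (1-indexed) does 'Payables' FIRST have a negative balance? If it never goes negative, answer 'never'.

After txn 1: Payables=321
After txn 2: Payables=321
After txn 3: Payables=143
After txn 4: Payables=99
After txn 5: Payables=-207

Answer: 5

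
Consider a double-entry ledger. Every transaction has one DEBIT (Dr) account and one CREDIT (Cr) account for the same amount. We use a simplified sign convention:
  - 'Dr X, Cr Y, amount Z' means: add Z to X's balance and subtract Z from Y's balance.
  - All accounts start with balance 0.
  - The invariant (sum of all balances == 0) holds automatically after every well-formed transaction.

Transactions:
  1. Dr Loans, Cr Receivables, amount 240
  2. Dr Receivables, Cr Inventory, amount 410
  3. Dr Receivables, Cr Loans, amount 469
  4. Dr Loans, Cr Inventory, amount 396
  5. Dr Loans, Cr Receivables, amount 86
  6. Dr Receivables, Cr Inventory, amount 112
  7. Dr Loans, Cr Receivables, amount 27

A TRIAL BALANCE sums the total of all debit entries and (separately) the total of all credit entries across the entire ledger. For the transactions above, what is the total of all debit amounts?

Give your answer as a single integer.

Txn 1: debit+=240
Txn 2: debit+=410
Txn 3: debit+=469
Txn 4: debit+=396
Txn 5: debit+=86
Txn 6: debit+=112
Txn 7: debit+=27
Total debits = 1740

Answer: 1740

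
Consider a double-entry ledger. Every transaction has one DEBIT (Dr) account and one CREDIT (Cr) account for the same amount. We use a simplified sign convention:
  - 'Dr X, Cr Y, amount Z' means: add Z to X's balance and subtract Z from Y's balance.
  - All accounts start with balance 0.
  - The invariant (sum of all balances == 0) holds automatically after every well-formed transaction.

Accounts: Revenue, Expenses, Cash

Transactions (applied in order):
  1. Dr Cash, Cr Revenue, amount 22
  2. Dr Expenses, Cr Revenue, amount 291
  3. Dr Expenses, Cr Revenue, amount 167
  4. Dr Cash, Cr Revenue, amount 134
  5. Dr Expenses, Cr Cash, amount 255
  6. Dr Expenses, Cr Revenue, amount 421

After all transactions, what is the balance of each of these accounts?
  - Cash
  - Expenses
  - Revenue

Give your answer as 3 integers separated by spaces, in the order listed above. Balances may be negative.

Answer: -99 1134 -1035

Derivation:
After txn 1 (Dr Cash, Cr Revenue, amount 22): Cash=22 Revenue=-22
After txn 2 (Dr Expenses, Cr Revenue, amount 291): Cash=22 Expenses=291 Revenue=-313
After txn 3 (Dr Expenses, Cr Revenue, amount 167): Cash=22 Expenses=458 Revenue=-480
After txn 4 (Dr Cash, Cr Revenue, amount 134): Cash=156 Expenses=458 Revenue=-614
After txn 5 (Dr Expenses, Cr Cash, amount 255): Cash=-99 Expenses=713 Revenue=-614
After txn 6 (Dr Expenses, Cr Revenue, amount 421): Cash=-99 Expenses=1134 Revenue=-1035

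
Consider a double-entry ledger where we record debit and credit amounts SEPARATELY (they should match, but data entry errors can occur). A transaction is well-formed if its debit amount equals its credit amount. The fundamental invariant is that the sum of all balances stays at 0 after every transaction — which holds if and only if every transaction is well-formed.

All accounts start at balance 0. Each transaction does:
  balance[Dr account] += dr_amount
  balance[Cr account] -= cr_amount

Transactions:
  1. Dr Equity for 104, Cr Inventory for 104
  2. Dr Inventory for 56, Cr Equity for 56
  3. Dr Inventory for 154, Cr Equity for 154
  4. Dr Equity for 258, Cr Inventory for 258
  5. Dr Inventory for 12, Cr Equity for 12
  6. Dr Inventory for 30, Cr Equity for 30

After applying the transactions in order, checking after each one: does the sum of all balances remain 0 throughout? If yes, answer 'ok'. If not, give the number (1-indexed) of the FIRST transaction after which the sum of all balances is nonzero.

Answer: ok

Derivation:
After txn 1: dr=104 cr=104 sum_balances=0
After txn 2: dr=56 cr=56 sum_balances=0
After txn 3: dr=154 cr=154 sum_balances=0
After txn 4: dr=258 cr=258 sum_balances=0
After txn 5: dr=12 cr=12 sum_balances=0
After txn 6: dr=30 cr=30 sum_balances=0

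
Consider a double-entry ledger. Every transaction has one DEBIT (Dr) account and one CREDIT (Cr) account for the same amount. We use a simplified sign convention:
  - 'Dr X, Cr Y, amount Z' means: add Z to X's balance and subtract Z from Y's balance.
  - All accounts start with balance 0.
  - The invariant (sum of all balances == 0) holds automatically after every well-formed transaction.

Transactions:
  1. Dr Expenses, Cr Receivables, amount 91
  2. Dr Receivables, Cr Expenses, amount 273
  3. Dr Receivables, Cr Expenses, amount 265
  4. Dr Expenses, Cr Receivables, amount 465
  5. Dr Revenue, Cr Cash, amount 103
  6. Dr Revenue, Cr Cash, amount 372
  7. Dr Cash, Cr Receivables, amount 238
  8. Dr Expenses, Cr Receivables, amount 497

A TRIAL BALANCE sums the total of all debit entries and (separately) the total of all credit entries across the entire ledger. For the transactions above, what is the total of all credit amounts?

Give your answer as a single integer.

Answer: 2304

Derivation:
Txn 1: credit+=91
Txn 2: credit+=273
Txn 3: credit+=265
Txn 4: credit+=465
Txn 5: credit+=103
Txn 6: credit+=372
Txn 7: credit+=238
Txn 8: credit+=497
Total credits = 2304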